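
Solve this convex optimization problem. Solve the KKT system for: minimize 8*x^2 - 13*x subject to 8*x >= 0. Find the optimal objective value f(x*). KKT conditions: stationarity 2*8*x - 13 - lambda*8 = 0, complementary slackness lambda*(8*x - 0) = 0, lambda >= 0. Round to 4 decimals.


Step 1: Try lambda = 0 (constraint inactive).
Stationarity: 2*8*x - 13 = 0
x* = 13/(2*8) = 0.8125
Check constraint: 8*0.8125 = 6.5 >= 0 -- satisfied.
Step 2: Compute optimal value.
f(x*) = 8*0.8125^2 - 13*0.8125 = -5.2813


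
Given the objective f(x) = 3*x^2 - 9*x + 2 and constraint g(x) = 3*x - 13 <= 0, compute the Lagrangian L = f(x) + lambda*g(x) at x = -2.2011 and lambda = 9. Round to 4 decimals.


Step 1: Evaluate f(x).
f(-2.2011) = 3*(-2.2011)^2 - 9*(-2.2011) + 2 = 36.3444
Step 2: Evaluate g(x).
g(-2.2011) = 3*-2.2011 - 13 = -19.6033
Step 3: Compute Lagrangian.
L = 36.3444 + 9*-19.6033 = -140.0853


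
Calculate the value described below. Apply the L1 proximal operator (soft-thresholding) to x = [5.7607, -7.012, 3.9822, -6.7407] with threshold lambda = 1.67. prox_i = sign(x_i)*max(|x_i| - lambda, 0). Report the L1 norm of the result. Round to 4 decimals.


Soft-thresholding with lambda = 1.67:
prox(5.7607) = sign(5.7607)*max(|5.7607| - 1.67, 0) = 4.0907
prox(-7.012) = sign(-7.012)*max(|-7.012| - 1.67, 0) = -5.342
prox(3.9822) = sign(3.9822)*max(|3.9822| - 1.67, 0) = 2.3122
prox(-6.7407) = sign(-6.7407)*max(|-6.7407| - 1.67, 0) = -5.0707
prox(x) = [4.0907, -5.342, 2.3122, -5.0707]
||prox(x)||_1 = 4.0907 + 5.342 + 2.3122 + 5.0707 = 16.8156


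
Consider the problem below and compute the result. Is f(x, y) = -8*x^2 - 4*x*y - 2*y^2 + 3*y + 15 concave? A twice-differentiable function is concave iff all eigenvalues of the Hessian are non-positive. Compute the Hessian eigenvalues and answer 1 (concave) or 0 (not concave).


The Hessian of f(x,y) = -8*x^2 - 4*x*y - 2*y^2 + 3*y + 15 is:
H = [[-16, -4], [-4, -4]]
Trace = -16 - 4 = -20
Determinant = -16*-4 - (-4)^2 = 48
Discriminant = (-20)^2 - 4*48 = 208.0
Eigenvalues: lambda_1 = -17.2111, lambda_2 = -2.7889
The function is concave.

1


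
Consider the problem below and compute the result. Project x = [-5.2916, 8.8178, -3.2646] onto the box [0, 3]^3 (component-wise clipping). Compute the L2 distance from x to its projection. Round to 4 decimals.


Project each component onto [0, 3].
clip(-5.2916) = 0.0, clip(8.8178) = 3.0, clip(-3.2646) = 0.0
Projection = [0.0, 3.0, 0.0]
Squared diffs: [28.001, 33.8468, 10.6576]
Distance = sqrt(72.5054) = 8.515


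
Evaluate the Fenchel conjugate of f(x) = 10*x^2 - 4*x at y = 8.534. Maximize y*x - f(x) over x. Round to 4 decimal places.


f*(y) = sup_x {y*x - a*x^2 - b*x} = sup_x {(y-b)*x - a*x^2}
FOC: (y - b) - 2a*x = 0 => x* = (y - b)/(2a)
x* = (8.534 + 4)/(2*10) = 0.6267
f*(8.534) = (y-b)^2/(4a) = (8.534 + 4)^2/(4*10)
= 157.1012/40 = 3.9275


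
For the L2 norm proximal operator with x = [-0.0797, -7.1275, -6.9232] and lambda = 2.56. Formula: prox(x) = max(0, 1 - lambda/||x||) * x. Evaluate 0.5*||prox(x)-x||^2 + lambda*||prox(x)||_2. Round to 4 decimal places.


Step 1: Compute ||x||.
||x|| = 9.9367
Step 2: Compute scaling factor.
scale = max(0, 1 - 2.56/9.9367) = 0.7424
Step 3: prox(x) = [-0.0592, -5.2912, -5.1396]
||prox(x)|| = 7.3767
Step 4: Proximal objective.
0.5*||prox-x||^2 = 3.2768
lambda*||prox|| = 18.8844
Total = 22.1612


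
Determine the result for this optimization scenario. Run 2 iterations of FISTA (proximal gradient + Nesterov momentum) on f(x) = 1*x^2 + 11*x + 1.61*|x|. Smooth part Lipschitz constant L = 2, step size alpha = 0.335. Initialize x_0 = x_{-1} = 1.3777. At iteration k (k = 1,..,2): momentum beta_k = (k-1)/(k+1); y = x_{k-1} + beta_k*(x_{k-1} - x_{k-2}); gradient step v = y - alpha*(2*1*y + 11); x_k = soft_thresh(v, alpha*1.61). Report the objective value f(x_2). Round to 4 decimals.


FISTA on f(x) = 1*x^2 + 11*x + 1.61*|x|
L = 2, alpha = 0.335
Iteration 1: beta = 0.0, y = 1.3777 + 0.0*(1.3777 - 1.3777) = 1.3777
  grad(y) = 13.7554, v = y - alpha*grad = -3.2304
  prox(v) = soft_thresh(-3.2304, 0.5394) = -2.691
Iteration 2: beta = 0.3333, y = -2.691 + 0.3333*(-2.691 - 1.3777) = -4.0472
  grad(y) = 2.9055, v = y - alpha*grad = -5.0206
  prox(v) = soft_thresh(-5.0206, 0.5394) = -4.4812
f(x_2) = 1*(-4.4812)^2 + 11*(-4.4812) + 1.61*|-4.4812| = -21.9973


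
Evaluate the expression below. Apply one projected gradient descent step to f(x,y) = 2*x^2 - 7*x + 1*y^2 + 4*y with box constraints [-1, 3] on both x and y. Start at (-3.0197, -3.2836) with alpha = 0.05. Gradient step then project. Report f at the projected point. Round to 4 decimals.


Step 1: Compute gradient at (-3.0197, -3.2836).
grad_x = 2*2*-3.0197 - 7 = -19.0788
grad_y = 2*1*-3.2836 + 4 = -2.5672
Step 2: Gradient step.
x_raw = -3.0197 - 0.05*-19.0788 = -2.0658
y_raw = -3.2836 - 0.05*-2.5672 = -3.1552
Step 3: Project onto [-1, 3].
x_proj = clip(-2.0658) = -1.0
y_proj = clip(-3.1552) = -1.0
Step 4: Evaluate f.
f(-1.0, -1.0) = 6.0


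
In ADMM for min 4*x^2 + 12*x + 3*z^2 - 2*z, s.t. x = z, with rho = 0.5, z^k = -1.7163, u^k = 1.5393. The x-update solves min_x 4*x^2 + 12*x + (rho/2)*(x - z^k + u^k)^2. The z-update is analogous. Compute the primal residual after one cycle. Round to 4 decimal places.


ADMM iteration with rho = 0.5, z^k = -1.7163, u^k = 1.5393
Step 1: x-update.
Minimize 4*x^2 + 12*x + (0.5/2)*(x + 1.7163 + 1.5393)^2
FOC: (2*4 + 0.5)*x = -12 + 0.5*(-1.7163 - 1.5393)
x^{k+1} = -1.6033
Step 2: z-update.
Minimize 3*z^2 - 2*z + (0.5/2)*(-1.6033 - z + 1.5393)^2
FOC: (2*3 + 0.5)*z = 2 + 0.5*(-1.6033 + 1.5393)
z^{k+1} = 0.3028
Step 3: u-update.
u^{k+1} = 1.5393 - 1.6033 - 0.3028 = -0.3667
Step 4: Primal residual = |-1.6033 - 0.3028| = 1.906


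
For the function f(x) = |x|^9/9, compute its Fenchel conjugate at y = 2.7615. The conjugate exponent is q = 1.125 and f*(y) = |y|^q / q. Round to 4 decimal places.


The conjugate exponent q satisfies 1/p + 1/q = 1.
p = 9, so q = 9/(9 - 1) = 1.125
|y|^q = 2.7615^1.125 = 3.1354
f*(2.7615) = 3.1354 / 1.125 = 2.787


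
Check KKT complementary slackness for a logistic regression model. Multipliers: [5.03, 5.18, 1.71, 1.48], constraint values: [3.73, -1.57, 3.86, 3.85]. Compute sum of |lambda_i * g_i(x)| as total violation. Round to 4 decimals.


KKT complementary slackness check:
lambda_1 * g_1 = 5.03 * 3.73 = 18.7619
lambda_2 * g_2 = 5.18 * -1.57 = -8.1326
lambda_3 * g_3 = 1.71 * 3.86 = 6.6006
lambda_4 * g_4 = 1.48 * 3.85 = 5.698
Total violation = 18.7619 + 8.1326 + 6.6006 + 5.698 = 39.1931


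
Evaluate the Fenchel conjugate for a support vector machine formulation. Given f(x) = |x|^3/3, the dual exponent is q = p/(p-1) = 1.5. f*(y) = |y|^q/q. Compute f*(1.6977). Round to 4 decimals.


The conjugate exponent q satisfies 1/p + 1/q = 1.
p = 3, so q = 3/(3 - 1) = 1.5
|y|^q = 1.6977^1.5 = 2.212
f*(1.6977) = 2.212 / 1.5 = 1.4747


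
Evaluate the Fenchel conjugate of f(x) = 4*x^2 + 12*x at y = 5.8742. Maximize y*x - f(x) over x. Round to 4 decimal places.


f*(y) = sup_x {y*x - a*x^2 - b*x} = sup_x {(y-b)*x - a*x^2}
FOC: (y - b) - 2a*x = 0 => x* = (y - b)/(2a)
x* = (5.8742 - 12)/(2*4) = -0.7657
f*(5.8742) = (y-b)^2/(4a) = (5.8742 - 12)^2/(4*4)
= 37.5254/16 = 2.3453


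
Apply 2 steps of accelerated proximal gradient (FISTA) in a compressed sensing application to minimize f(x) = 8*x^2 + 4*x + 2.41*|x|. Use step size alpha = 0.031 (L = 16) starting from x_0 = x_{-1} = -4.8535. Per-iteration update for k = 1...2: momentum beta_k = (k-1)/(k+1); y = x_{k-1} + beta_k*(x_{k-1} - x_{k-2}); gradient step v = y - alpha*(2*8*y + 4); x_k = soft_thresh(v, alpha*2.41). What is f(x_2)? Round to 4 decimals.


FISTA on f(x) = 8*x^2 + 4*x + 2.41*|x|
L = 16, alpha = 0.031
Iteration 1: beta = 0.0, y = -4.8535 + 0.0*(-4.8535 + 4.8535) = -4.8535
  grad(y) = -73.656, v = y - alpha*grad = -2.5702
  prox(v) = soft_thresh(-2.5702, 0.0747) = -2.4955
Iteration 2: beta = 0.3333, y = -2.4955 + 0.3333*(-2.4955 + 4.8535) = -1.7094
  grad(y) = -23.351, v = y - alpha*grad = -0.9856
  prox(v) = soft_thresh(-0.9856, 0.0747) = -0.9108
f(x_2) = 8*(-0.9108)^2 + 4*(-0.9108) + 2.41*|-0.9108| = 5.1889


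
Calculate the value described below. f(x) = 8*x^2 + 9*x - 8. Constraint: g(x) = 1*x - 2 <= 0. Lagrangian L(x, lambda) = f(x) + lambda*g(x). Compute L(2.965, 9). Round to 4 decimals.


Step 1: Evaluate f(x).
f(2.965) = 8*2.965^2 + 9*2.965 - 8 = 89.0148
Step 2: Evaluate g(x).
g(2.965) = 1*2.965 - 2 = 0.965
Step 3: Compute Lagrangian.
L = 89.0148 + 9*0.965 = 97.6998


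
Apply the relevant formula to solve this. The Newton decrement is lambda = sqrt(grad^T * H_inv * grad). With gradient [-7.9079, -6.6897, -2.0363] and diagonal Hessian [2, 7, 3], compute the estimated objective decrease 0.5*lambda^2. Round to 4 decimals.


Step 1: H is diagonal, so H^(-1) * g = [-3.954, -0.9557, -0.6788].
Step 2: g^T H^(-1) g = sum_i g_i^2 / H_ii
  = (-7.9079)^2/2 + (-6.6897)^2/7 + (-2.0363)^2/3
  = 31.2674 + 6.3932 + 1.3822 = 39.0428
Step 3: Objective decrease = 0.5 * g^T H^(-1) g = 19.5214


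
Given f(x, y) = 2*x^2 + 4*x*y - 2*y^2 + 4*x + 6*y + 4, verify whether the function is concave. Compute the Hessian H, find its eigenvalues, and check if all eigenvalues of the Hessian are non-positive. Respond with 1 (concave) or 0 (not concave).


The Hessian of f(x,y) = 2*x^2 + 4*x*y - 2*y^2 + 4*x + 6*y + 4 is:
H = [[4, 4], [4, -4]]
Trace = 4 - 4 = 0
Determinant = 4*-4 - (4)^2 = -32
Discriminant = (0)^2 - 4*-32 = 128.0
Eigenvalues: lambda_1 = -5.6569, lambda_2 = 5.6569
The function is not concave.

0


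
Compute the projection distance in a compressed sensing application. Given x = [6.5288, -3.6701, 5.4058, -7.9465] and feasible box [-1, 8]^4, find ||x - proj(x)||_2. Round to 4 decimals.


Project each component onto [-1, 8].
clip(6.5288) = 6.5288, clip(-3.6701) = -1.0, clip(5.4058) = 5.4058, clip(-7.9465) = -1.0
Projection = [6.5288, -1.0, 5.4058, -1.0]
Squared diffs: [0.0, 7.1294, 0.0, 48.2539]
Distance = sqrt(55.3833) = 7.442


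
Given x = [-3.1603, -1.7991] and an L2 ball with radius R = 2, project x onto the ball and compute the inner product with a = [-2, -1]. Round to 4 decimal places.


Step 1: Compute ||x|| (intermediates to 6 decimals).
||x|| = sqrt((-3.1603)^2 + (-1.7991)^2) = 3.636517
Step 2: Project.
Since ||x|| > R, scale = R/||x|| = 2/3.636517 = 0.549977, proj(x) = scale * x
proj(x) = [-1.738092, -0.989464]
Step 3: Dot product.
a^T * proj(x) = -2*(-1.738092) - 1*(-0.989464) = 4.4656


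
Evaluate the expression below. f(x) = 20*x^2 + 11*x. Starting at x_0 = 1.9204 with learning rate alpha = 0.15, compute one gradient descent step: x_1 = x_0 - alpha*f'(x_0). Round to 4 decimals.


We compute the gradient at x_0 and apply the update.
f'(x) = 40*x + 11
f'(1.9204) = 40*1.9204 + 11 = 87.816
x_1 = 1.9204 - 0.15*87.816 = -11.252


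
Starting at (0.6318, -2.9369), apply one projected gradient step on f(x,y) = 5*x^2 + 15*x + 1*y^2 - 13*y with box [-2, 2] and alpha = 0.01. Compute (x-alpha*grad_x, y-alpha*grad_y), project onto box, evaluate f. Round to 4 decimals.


Step 1: Compute gradient at (0.6318, -2.9369).
grad_x = 2*5*0.6318 + 15 = 21.318
grad_y = 2*1*-2.9369 - 13 = -18.8738
Step 2: Gradient step.
x_raw = 0.6318 - 0.01*21.318 = 0.4186
y_raw = -2.9369 - 0.01*-18.8738 = -2.7482
Step 3: Project onto [-2, 2].
x_proj = clip(0.4186) = 0.4186
y_proj = clip(-2.7482) = -2.0
Step 4: Evaluate f.
f(0.4186, -2.0) = 37.1555


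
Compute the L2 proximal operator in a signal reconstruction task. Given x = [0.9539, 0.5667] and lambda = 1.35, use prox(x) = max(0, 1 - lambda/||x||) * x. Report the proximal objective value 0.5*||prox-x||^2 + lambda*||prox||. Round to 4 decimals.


Step 1: Compute ||x||.
||x|| = 1.1095
Step 2: Compute scaling factor.
scale = max(0, 1 - 1.35/1.1095) = 0.0
Step 3: prox(x) = [0.0, 0.0]
||prox(x)|| = 0.0
Step 4: Proximal objective.
0.5*||prox-x||^2 = 0.6155
lambda*||prox|| = 0.0
Total = 0.6155


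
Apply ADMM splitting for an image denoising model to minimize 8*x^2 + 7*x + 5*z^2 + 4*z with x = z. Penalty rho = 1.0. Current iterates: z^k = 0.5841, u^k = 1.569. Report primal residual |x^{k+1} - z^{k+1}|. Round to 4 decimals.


ADMM iteration with rho = 1.0, z^k = 0.5841, u^k = 1.569
Step 1: x-update.
Minimize 8*x^2 + 7*x + (1.0/2)*(x - 0.5841 + 1.569)^2
FOC: (2*8 + 1.0)*x = -7 + 1.0*(0.5841 - 1.569)
x^{k+1} = -0.4697
Step 2: z-update.
Minimize 5*z^2 + 4*z + (1.0/2)*(-0.4697 - z + 1.569)^2
FOC: (2*5 + 1.0)*z = -4 + 1.0*(-0.4697 + 1.569)
z^{k+1} = -0.2637
Step 3: u-update.
u^{k+1} = 1.569 - 0.4697 + 0.2637 = 1.363
Step 4: Primal residual = |-0.4697 + 0.2637| = 0.206


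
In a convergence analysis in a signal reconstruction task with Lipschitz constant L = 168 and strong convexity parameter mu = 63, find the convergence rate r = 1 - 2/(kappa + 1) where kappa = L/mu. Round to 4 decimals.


Step 1: Compute the condition number.
kappa = L/mu = 168/63 = 2.6667
Step 2: Compute the convergence rate.
r = 1 - 2/(kappa + 1) = 1 - 2*mu/(L + mu) = (L - mu)/(L + mu) = 105/231 = 0.4545


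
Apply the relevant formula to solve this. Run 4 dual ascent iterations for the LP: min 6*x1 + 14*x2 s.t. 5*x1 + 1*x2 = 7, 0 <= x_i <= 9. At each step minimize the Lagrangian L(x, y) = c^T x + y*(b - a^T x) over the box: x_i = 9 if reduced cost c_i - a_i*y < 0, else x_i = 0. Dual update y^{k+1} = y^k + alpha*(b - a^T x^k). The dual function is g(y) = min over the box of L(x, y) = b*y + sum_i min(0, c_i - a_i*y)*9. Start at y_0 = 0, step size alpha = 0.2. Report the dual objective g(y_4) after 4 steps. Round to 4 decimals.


Dual ascent for LP: min 6*x1 + 14*x2, 5*x1 + 1*x2 = 7, 0 <= x_i <= 9
Step 1: y^k = 0.0, reduced costs: (6.0, 14.0)
  x^k = (0.0, 0.0), subgradient = b - a^T x = 7.0
  y^{k+1} = 0.0 + 0.2*7.0 = 1.4
Step 2: y^k = 1.4, reduced costs: (-1.0, 12.6)
  x^k = (9.0, 0.0), subgradient = b - a^T x = -38.0
  y^{k+1} = 1.4 + 0.2*-38.0 = -6.2
Step 3: y^k = -6.2, reduced costs: (37.0, 20.2)
  x^k = (0.0, 0.0), subgradient = b - a^T x = 7.0
  y^{k+1} = -6.2 + 0.2*7.0 = -4.8
Step 4: y^k = -4.8, reduced costs: (30.0, 18.8)
  x^k = (0.0, 0.0), subgradient = b - a^T x = 7.0
  y^{k+1} = -4.8 + 0.2*7.0 = -3.4
Dual objective at y_4 = -3.4: reduced costs (23.0, 17.4), box minimizer x = (0.0, 0.0)
g(y_4) = b*y + (c1 - a1*y)*x1 + (c2 - a2*y)*x2 = 7*(-3.4) + 23.0*0.0 + 17.4*0.0 = -23.8 + 0.0 + 0.0 = -23.8


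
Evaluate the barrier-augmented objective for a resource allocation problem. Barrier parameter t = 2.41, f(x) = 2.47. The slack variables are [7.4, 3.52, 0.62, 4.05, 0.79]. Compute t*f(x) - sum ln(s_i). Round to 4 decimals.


Step 1: Compute log-barrier.
ln values: [2.0015, 1.2585, -0.478, 1.3987, -0.2357]
phi = -(2.0015 + 1.2585 - 0.478 + 1.3987 - 0.2357) = -3.9449
Step 2: Compute augmented objective.
t*f(x) = 2.41*2.47 = 5.9527
Total = 5.9527 - 3.9449 = 2.0078


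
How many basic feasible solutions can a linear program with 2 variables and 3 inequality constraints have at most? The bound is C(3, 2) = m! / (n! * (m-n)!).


Each vertex corresponds to some choice of n active constraints out of m, so the number of vertices is at most C(m, n) = m! / (n!(m-n)!).
m = 3, n = 2
Numerator: 3 * 2
Denominator: 2! = 2
C(3, 2) = 3


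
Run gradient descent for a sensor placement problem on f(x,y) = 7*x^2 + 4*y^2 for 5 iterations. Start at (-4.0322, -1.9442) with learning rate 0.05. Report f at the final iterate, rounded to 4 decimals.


Gradient descent on f(x,y) = 7*x^2 + 4*y^2.
Starting point: (-4.0322, -1.9442), alpha = 0.05
Step 1: grad_x = 2*7*-4.0322 = -56.4508, grad_y = 2*4*-1.9442 = -15.5536
  x_1 = -4.0322 - 0.05*-56.4508 = -1.2097
  y_1 = -1.9442 - 0.05*-15.5536 = -1.1665
Step 2: grad_x = 2*7*-1.2097 = -16.9352, grad_y = 2*4*-1.1665 = -9.3322
  x_2 = -1.2097 - 0.05*-16.9352 = -0.3629
  y_2 = -1.1665 - 0.05*-9.3322 = -0.6999
Step 3: grad_x = 2*7*-0.3629 = -5.0806, grad_y = 2*4*-0.6999 = -5.5993
  x_3 = -0.3629 - 0.05*-5.0806 = -0.1089
  y_3 = -0.6999 - 0.05*-5.5993 = -0.4199
Step 4: grad_x = 2*7*-0.1089 = -1.5242, grad_y = 2*4*-0.4199 = -3.3596
  x_4 = -0.1089 - 0.05*-1.5242 = -0.0327
  y_4 = -0.4199 - 0.05*-3.3596 = -0.252
Step 5: grad_x = 2*7*-0.0327 = -0.4573, grad_y = 2*4*-0.252 = -2.0157
  x_5 = -0.0327 - 0.05*-0.4573 = -0.0098
  y_5 = -0.252 - 0.05*-2.0157 = -0.1512
f(-0.0098, -0.1512) = 7*(-0.0098)^2 + 4*(-0.1512)^2 = 0.0921


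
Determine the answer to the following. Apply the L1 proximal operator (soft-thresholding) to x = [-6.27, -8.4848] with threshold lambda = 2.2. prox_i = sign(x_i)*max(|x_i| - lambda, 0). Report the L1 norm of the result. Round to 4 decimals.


Soft-thresholding with lambda = 2.2:
prox(-6.27) = sign(-6.27)*max(|-6.27| - 2.2, 0) = -4.07
prox(-8.4848) = sign(-8.4848)*max(|-8.4848| - 2.2, 0) = -6.2848
prox(x) = [-4.07, -6.2848]
||prox(x)||_1 = 4.07 + 6.2848 = 10.3548


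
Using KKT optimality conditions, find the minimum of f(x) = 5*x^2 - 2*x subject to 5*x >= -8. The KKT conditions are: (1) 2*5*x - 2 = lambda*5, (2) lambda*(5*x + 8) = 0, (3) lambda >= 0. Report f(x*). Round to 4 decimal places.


Step 1: Try lambda = 0 (constraint inactive).
Stationarity: 2*5*x - 2 = 0
x* = 2/(2*5) = 0.2
Check constraint: 5*0.2 = 1.0 >= -8 -- satisfied.
Step 2: Compute optimal value.
f(x*) = 5*0.2^2 - 2*0.2 = -0.2


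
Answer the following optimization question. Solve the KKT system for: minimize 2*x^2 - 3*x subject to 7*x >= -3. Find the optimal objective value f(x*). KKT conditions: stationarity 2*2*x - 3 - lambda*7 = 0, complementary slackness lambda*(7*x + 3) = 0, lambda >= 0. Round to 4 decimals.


Step 1: Try lambda = 0 (constraint inactive).
Stationarity: 2*2*x - 3 = 0
x* = 3/(2*2) = 0.75
Check constraint: 7*0.75 = 5.25 >= -3 -- satisfied.
Step 2: Compute optimal value.
f(x*) = 2*0.75^2 - 3*0.75 = -1.125


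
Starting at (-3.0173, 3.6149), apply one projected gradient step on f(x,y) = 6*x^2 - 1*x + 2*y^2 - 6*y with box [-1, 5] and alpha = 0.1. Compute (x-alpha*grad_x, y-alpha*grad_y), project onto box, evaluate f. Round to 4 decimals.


Step 1: Compute gradient at (-3.0173, 3.6149).
grad_x = 2*6*-3.0173 - 1 = -37.2076
grad_y = 2*2*3.6149 - 6 = 8.4596
Step 2: Gradient step.
x_raw = -3.0173 - 0.1*-37.2076 = 0.7035
y_raw = 3.6149 - 0.1*8.4596 = 2.7689
Step 3: Project onto [-1, 5].
x_proj = clip(0.7035) = 0.7035
y_proj = clip(2.7689) = 2.7689
Step 4: Evaluate f.
f(0.7035, 2.7689) = 0.9861


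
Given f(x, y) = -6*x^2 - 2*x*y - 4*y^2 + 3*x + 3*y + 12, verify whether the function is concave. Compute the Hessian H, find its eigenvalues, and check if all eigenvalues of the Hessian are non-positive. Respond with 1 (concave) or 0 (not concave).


The Hessian of f(x,y) = -6*x^2 - 2*x*y - 4*y^2 + 3*x + 3*y + 12 is:
H = [[-12, -2], [-2, -8]]
Trace = -12 - 8 = -20
Determinant = -12*-8 - (-2)^2 = 92
Discriminant = (-20)^2 - 4*92 = 32.0
Eigenvalues: lambda_1 = -12.8284, lambda_2 = -7.1716
The function is concave.

1


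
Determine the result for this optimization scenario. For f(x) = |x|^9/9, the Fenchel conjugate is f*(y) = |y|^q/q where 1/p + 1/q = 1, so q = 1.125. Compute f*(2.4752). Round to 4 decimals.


The conjugate exponent q satisfies 1/p + 1/q = 1.
p = 9, so q = 9/(9 - 1) = 1.125
|y|^q = 2.4752^1.125 = 2.7721
f*(2.4752) = 2.7721 / 1.125 = 2.4641


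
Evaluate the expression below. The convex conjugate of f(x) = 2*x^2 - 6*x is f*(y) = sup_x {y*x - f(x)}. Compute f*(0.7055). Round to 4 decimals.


f*(y) = sup_x {y*x - a*x^2 - b*x} = sup_x {(y-b)*x - a*x^2}
FOC: (y - b) - 2a*x = 0 => x* = (y - b)/(2a)
x* = (0.7055 + 6)/(2*2) = 1.6764
f*(0.7055) = (y-b)^2/(4a) = (0.7055 + 6)^2/(4*2)
= 44.9637/8 = 5.6205


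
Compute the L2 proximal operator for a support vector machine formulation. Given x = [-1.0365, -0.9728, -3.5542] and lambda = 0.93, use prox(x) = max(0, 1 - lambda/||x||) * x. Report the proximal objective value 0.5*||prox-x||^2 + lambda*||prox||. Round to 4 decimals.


Step 1: Compute ||x||.
||x|| = 3.8279
Step 2: Compute scaling factor.
scale = max(0, 1 - 0.93/3.8279) = 0.757
Step 3: prox(x) = [-0.7847, -0.7365, -2.6907]
||prox(x)|| = 2.8979
Step 4: Proximal objective.
0.5*||prox-x||^2 = 0.4325
lambda*||prox|| = 2.695
Total = 3.1275


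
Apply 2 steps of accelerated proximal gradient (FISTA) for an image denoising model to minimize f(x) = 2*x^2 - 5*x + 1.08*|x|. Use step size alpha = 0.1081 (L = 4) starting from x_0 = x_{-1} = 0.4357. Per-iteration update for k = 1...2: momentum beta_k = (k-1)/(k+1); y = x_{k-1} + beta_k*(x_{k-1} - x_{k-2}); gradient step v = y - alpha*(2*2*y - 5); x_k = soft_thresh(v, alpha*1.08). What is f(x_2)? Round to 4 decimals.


FISTA on f(x) = 2*x^2 - 5*x + 1.08*|x|
L = 4, alpha = 0.1081
Iteration 1: beta = 0.0, y = 0.4357 + 0.0*(0.4357 - 0.4357) = 0.4357
  grad(y) = -3.2572, v = y - alpha*grad = 0.7878
  prox(v) = soft_thresh(0.7878, 0.1167) = 0.6711
Iteration 2: beta = 0.3333, y = 0.6711 + 0.3333*(0.6711 - 0.4357) = 0.7495
  grad(y) = -2.002, v = y - alpha*grad = 0.9659
  prox(v) = soft_thresh(0.9659, 0.1167) = 0.8492
f(x_2) = 2*0.8492^2 - 5*0.8492 + 1.08*|0.8492| = -1.8866


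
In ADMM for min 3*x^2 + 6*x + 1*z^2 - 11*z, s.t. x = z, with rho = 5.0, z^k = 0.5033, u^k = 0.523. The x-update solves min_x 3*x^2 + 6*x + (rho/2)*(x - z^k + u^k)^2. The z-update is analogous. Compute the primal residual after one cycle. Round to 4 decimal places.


ADMM iteration with rho = 5.0, z^k = 0.5033, u^k = 0.523
Step 1: x-update.
Minimize 3*x^2 + 6*x + (5.0/2)*(x - 0.5033 + 0.523)^2
FOC: (2*3 + 5.0)*x = -6 + 5.0*(0.5033 - 0.523)
x^{k+1} = -0.5544
Step 2: z-update.
Minimize 1*z^2 - 11*z + (5.0/2)*(-0.5544 - z + 0.523)^2
FOC: (2*1 + 5.0)*z = 11 + 5.0*(-0.5544 + 0.523)
z^{k+1} = 1.549
Step 3: u-update.
u^{k+1} = 0.523 - 0.5544 - 1.549 = -1.5804
Step 4: Primal residual = |-0.5544 - 1.549| = 2.1034


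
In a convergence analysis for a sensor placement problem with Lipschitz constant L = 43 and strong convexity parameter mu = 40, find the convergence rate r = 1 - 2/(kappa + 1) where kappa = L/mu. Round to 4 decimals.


Step 1: Compute the condition number.
kappa = L/mu = 43/40 = 1.075
Step 2: Compute the convergence rate.
r = 1 - 2/(kappa + 1) = 1 - 2*mu/(L + mu) = (L - mu)/(L + mu) = 3/83 = 0.0361


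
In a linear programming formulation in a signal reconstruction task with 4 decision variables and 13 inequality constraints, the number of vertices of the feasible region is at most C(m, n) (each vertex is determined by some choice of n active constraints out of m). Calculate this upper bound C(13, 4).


Each vertex corresponds to some choice of n active constraints out of m, so the number of vertices is at most C(m, n) = m! / (n!(m-n)!).
m = 13, n = 4
Numerator: 13 * 12 * 11 * 10
Denominator: 4! = 24
C(13, 4) = 715


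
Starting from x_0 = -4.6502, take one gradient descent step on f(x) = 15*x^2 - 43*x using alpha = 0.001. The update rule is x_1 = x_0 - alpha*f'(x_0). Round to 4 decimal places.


We compute the gradient at x_0 and apply the update.
f'(x) = 30*x - 43
f'(-4.6502) = 30*-4.6502 - 43 = -182.506
x_1 = -4.6502 - 0.001*-182.506 = -4.4677


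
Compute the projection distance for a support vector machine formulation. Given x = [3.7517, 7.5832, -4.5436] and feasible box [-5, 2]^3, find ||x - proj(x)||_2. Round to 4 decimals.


Project each component onto [-5, 2].
clip(3.7517) = 2.0, clip(7.5832) = 2.0, clip(-4.5436) = -4.5436
Projection = [2.0, 2.0, -4.5436]
Squared diffs: [3.0685, 31.1721, 0.0]
Distance = sqrt(34.2406) = 5.8515


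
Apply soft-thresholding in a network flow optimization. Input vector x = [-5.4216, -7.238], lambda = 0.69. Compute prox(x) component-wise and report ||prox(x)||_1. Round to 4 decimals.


Soft-thresholding with lambda = 0.69:
prox(-5.4216) = sign(-5.4216)*max(|-5.4216| - 0.69, 0) = -4.7316
prox(-7.238) = sign(-7.238)*max(|-7.238| - 0.69, 0) = -6.548
prox(x) = [-4.7316, -6.548]
||prox(x)||_1 = 4.7316 + 6.548 = 11.2796


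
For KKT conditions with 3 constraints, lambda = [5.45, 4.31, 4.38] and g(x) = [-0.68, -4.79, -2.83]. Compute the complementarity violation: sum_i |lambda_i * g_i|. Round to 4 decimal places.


KKT complementary slackness check:
lambda_1 * g_1 = 5.45 * -0.68 = -3.706
lambda_2 * g_2 = 4.31 * -4.79 = -20.6449
lambda_3 * g_3 = 4.38 * -2.83 = -12.3954
Total violation = 3.706 + 20.6449 + 12.3954 = 36.7463


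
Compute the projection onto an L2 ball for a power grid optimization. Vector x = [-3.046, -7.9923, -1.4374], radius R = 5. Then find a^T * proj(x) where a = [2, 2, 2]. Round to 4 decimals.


Step 1: Compute ||x|| (intermediates to 6 decimals).
||x|| = sqrt((-3.046)^2 + (-7.9923)^2 + (-1.4374)^2) = 8.67301
Step 2: Project.
Since ||x|| > R, scale = R/||x|| = 5/8.67301 = 0.576501, proj(x) = scale * x
proj(x) = [-1.756022, -4.607569, -0.828663]
Step 3: Dot product.
a^T * proj(x) = 2*(-1.756022) + 2*(-4.607569) + 2*(-0.828663) = -14.3845


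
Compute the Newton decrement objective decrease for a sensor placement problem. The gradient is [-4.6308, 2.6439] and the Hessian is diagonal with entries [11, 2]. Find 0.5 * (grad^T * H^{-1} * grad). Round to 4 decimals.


Step 1: H is diagonal, so H^(-1) * g = [-0.421, 1.322].
Step 2: g^T H^(-1) g = sum_i g_i^2 / H_ii
  = (-4.6308)^2/11 + (2.6439)^2/2
  = 1.9495 + 3.4951 = 5.4446
Step 3: Objective decrease = 0.5 * g^T H^(-1) g = 2.7223


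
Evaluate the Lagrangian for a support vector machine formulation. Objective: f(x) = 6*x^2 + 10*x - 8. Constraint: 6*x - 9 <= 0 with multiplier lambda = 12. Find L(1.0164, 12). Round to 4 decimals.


Step 1: Evaluate f(x).
f(1.0164) = 6*1.0164^2 + 10*1.0164 - 8 = 8.3624
Step 2: Evaluate g(x).
g(1.0164) = 6*1.0164 - 9 = -2.9016
Step 3: Compute Lagrangian.
L = 8.3624 + 12*-2.9016 = -26.4568


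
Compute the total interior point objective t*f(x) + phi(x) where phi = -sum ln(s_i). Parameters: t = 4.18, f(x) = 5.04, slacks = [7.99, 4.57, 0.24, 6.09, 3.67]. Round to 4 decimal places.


Step 1: Compute log-barrier.
ln values: [2.0782, 1.5195, -1.4271, 1.8066, 1.3002]
phi = -(2.0782 + 1.5195 - 1.4271 + 1.8066 + 1.3002) = -5.2774
Step 2: Compute augmented objective.
t*f(x) = 4.18*5.04 = 21.0672
Total = 21.0672 - 5.2774 = 15.7898


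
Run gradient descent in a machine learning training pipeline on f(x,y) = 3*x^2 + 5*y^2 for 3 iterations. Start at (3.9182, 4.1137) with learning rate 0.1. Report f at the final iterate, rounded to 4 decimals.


Gradient descent on f(x,y) = 3*x^2 + 5*y^2.
Starting point: (3.9182, 4.1137), alpha = 0.1
Step 1: grad_x = 2*3*3.9182 = 23.5092, grad_y = 2*5*4.1137 = 41.137
  x_1 = 3.9182 - 0.1*23.5092 = 1.5673
  y_1 = 4.1137 - 0.1*41.137 = -0.0
Step 2: grad_x = 2*3*1.5673 = 9.4037, grad_y = 2*5*-0.0 = -0.0
  x_2 = 1.5673 - 0.1*9.4037 = 0.6269
  y_2 = -0.0 - 0.1*-0.0 = 0.0
Step 3: grad_x = 2*3*0.6269 = 3.7615, grad_y = 2*5*0.0 = 0.0
  x_3 = 0.6269 - 0.1*3.7615 = 0.2508
  y_3 = 0.0 - 0.1*0.0 = 0.0
f(0.2508, 0.0) = 3*0.2508^2 + 5*0.0^2 = 0.1886


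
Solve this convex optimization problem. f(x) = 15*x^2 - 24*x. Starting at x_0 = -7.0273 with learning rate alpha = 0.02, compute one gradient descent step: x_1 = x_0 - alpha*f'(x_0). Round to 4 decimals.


We compute the gradient at x_0 and apply the update.
f'(x) = 30*x - 24
f'(-7.0273) = 30*-7.0273 - 24 = -234.819
x_1 = -7.0273 - 0.02*-234.819 = -2.3309


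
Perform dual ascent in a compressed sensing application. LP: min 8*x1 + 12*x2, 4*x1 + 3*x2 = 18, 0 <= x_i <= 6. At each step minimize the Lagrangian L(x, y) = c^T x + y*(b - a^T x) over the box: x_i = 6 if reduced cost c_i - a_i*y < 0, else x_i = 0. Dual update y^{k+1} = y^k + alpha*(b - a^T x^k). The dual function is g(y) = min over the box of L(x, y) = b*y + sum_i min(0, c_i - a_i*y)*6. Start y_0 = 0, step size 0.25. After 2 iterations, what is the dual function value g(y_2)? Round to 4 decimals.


Dual ascent for LP: min 8*x1 + 12*x2, 4*x1 + 3*x2 = 18, 0 <= x_i <= 6
Step 1: y^k = 0.0, reduced costs: (8.0, 12.0)
  x^k = (0.0, 0.0), subgradient = b - a^T x = 18.0
  y^{k+1} = 0.0 + 0.25*18.0 = 4.5
Step 2: y^k = 4.5, reduced costs: (-10.0, -1.5)
  x^k = (6.0, 6.0), subgradient = b - a^T x = -24.0
  y^{k+1} = 4.5 + 0.25*-24.0 = -1.5
Dual objective at y_2 = -1.5: reduced costs (14.0, 16.5), box minimizer x = (0.0, 0.0)
g(y_2) = b*y + (c1 - a1*y)*x1 + (c2 - a2*y)*x2 = 18*(-1.5) + 14.0*0.0 + 16.5*0.0 = -27.0 + 0.0 + 0.0 = -27.0


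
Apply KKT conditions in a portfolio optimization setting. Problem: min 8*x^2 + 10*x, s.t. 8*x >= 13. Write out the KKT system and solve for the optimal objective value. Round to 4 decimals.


Step 1: Try lambda = 0 (constraint inactive).
x_unc = -10/(2*8) = -0.625
Check: 8*-0.625 = -5.0 < 13 -- violated!
Step 2: Constraint must be active: 8*x = 13
x* = 13/8 = 1.625
lambda = (2*8*1.625 + 10)/8 = 4.5
Step 3: Compute optimal value.
f(x*) = 8*1.625^2 + 10*1.625 = 37.375


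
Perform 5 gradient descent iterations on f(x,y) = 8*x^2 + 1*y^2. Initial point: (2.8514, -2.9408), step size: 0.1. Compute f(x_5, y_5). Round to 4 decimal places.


Gradient descent on f(x,y) = 8*x^2 + 1*y^2.
Starting point: (2.8514, -2.9408), alpha = 0.1
Step 1: grad_x = 2*8*2.8514 = 45.6224, grad_y = 2*1*-2.9408 = -5.8816
  x_1 = 2.8514 - 0.1*45.6224 = -1.7108
  y_1 = -2.9408 - 0.1*-5.8816 = -2.3526
Step 2: grad_x = 2*8*-1.7108 = -27.3734, grad_y = 2*1*-2.3526 = -4.7053
  x_2 = -1.7108 - 0.1*-27.3734 = 1.0265
  y_2 = -2.3526 - 0.1*-4.7053 = -1.8821
Step 3: grad_x = 2*8*1.0265 = 16.4241, grad_y = 2*1*-1.8821 = -3.7642
  x_3 = 1.0265 - 0.1*16.4241 = -0.6159
  y_3 = -1.8821 - 0.1*-3.7642 = -1.5057
Step 4: grad_x = 2*8*-0.6159 = -9.8544, grad_y = 2*1*-1.5057 = -3.0114
  x_4 = -0.6159 - 0.1*-9.8544 = 0.3695
  y_4 = -1.5057 - 0.1*-3.0114 = -1.2046
Step 5: grad_x = 2*8*0.3695 = 5.9127, grad_y = 2*1*-1.2046 = -2.4091
  x_5 = 0.3695 - 0.1*5.9127 = -0.2217
  y_5 = -1.2046 - 0.1*-2.4091 = -0.9636
f(-0.2217, -0.9636) = 8*(-0.2217)^2 + 1*(-0.9636)^2 = 1.3219


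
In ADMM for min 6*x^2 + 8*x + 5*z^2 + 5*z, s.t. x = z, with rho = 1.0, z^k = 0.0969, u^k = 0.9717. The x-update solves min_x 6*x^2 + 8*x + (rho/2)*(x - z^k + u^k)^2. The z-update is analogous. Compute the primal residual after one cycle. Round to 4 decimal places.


ADMM iteration with rho = 1.0, z^k = 0.0969, u^k = 0.9717
Step 1: x-update.
Minimize 6*x^2 + 8*x + (1.0/2)*(x - 0.0969 + 0.9717)^2
FOC: (2*6 + 1.0)*x = -8 + 1.0*(0.0969 - 0.9717)
x^{k+1} = -0.6827
Step 2: z-update.
Minimize 5*z^2 + 5*z + (1.0/2)*(-0.6827 - z + 0.9717)^2
FOC: (2*5 + 1.0)*z = -5 + 1.0*(-0.6827 + 0.9717)
z^{k+1} = -0.4283
Step 3: u-update.
u^{k+1} = 0.9717 - 0.6827 + 0.4283 = 0.7173
Step 4: Primal residual = |-0.6827 + 0.4283| = 0.2544


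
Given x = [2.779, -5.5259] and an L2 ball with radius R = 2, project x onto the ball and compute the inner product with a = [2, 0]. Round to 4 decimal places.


Step 1: Compute ||x|| (intermediates to 6 decimals).
||x|| = sqrt(2.779^2 + (-5.5259)^2) = 6.185338
Step 2: Project.
Since ||x|| > R, scale = R/||x|| = 2/6.185338 = 0.323345, proj(x) = scale * x
proj(x) = [0.898576, -1.786772]
Step 3: Dot product.
a^T * proj(x) = 2*0.898576 + 0*(-1.786772) = 1.7972


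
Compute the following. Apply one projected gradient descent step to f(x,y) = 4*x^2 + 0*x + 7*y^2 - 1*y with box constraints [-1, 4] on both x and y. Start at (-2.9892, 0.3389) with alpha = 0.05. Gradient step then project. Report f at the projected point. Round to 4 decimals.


Step 1: Compute gradient at (-2.9892, 0.3389).
grad_x = 2*4*-2.9892 + 0 = -23.9136
grad_y = 2*7*0.3389 - 1 = 3.7446
Step 2: Gradient step.
x_raw = -2.9892 - 0.05*-23.9136 = -1.7935
y_raw = 0.3389 - 0.05*3.7446 = 0.1517
Step 3: Project onto [-1, 4].
x_proj = clip(-1.7935) = -1.0
y_proj = clip(0.1517) = 0.1517
Step 4: Evaluate f.
f(-1.0, 0.1517) = 4.0094


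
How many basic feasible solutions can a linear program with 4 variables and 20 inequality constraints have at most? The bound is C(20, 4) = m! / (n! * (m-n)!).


Each vertex corresponds to some choice of n active constraints out of m, so the number of vertices is at most C(m, n) = m! / (n!(m-n)!).
m = 20, n = 4
Numerator: 20 * 19 * 18 * 17
Denominator: 4! = 24
C(20, 4) = 4845


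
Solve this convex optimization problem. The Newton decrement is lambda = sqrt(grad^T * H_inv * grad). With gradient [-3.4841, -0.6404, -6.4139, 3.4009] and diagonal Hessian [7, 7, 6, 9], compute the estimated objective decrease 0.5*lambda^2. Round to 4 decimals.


Step 1: H is diagonal, so H^(-1) * g = [-0.4977, -0.0915, -1.069, 0.3779].
Step 2: g^T H^(-1) g = sum_i g_i^2 / H_ii
  = (-3.4841)^2/7 + (-0.6404)^2/7 + (-6.4139)^2/6 + (3.4009)^2/9
  = 1.7341 + 0.0586 + 6.8564 + 1.2851 = 9.9342
Step 3: Objective decrease = 0.5 * g^T H^(-1) g = 4.9671


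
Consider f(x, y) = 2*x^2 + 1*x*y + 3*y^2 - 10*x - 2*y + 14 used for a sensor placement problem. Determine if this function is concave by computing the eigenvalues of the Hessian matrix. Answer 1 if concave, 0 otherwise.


The Hessian of f(x,y) = 2*x^2 + 1*x*y + 3*y^2 - 10*x - 2*y + 14 is:
H = [[4, 1], [1, 6]]
Trace = 4 + 6 = 10
Determinant = 4*6 - (1)^2 = 23
Discriminant = (10)^2 - 4*23 = 8.0
Eigenvalues: lambda_1 = 3.5858, lambda_2 = 6.4142
The function is not concave.

0


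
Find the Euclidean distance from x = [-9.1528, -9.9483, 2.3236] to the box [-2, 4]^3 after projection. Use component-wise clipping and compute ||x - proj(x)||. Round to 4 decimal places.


Project each component onto [-2, 4].
clip(-9.1528) = -2.0, clip(-9.9483) = -2.0, clip(2.3236) = 2.3236
Projection = [-2.0, -2.0, 2.3236]
Squared diffs: [51.1625, 63.1755, 0.0]
Distance = sqrt(114.338) = 10.6929


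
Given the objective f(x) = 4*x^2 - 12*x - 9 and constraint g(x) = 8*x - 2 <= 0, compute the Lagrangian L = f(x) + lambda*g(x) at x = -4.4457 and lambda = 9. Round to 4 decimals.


Step 1: Evaluate f(x).
f(-4.4457) = 4*(-4.4457)^2 - 12*(-4.4457) - 9 = 123.4054
Step 2: Evaluate g(x).
g(-4.4457) = 8*-4.4457 - 2 = -37.5656
Step 3: Compute Lagrangian.
L = 123.4054 + 9*-37.5656 = -214.685


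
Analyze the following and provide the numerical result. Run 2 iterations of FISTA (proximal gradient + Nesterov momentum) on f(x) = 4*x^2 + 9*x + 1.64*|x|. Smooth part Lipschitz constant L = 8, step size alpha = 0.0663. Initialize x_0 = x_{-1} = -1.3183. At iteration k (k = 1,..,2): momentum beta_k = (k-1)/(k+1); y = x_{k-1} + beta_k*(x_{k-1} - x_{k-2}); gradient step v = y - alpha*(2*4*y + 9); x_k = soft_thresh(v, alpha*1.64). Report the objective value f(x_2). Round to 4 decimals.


FISTA on f(x) = 4*x^2 + 9*x + 1.64*|x|
L = 8, alpha = 0.0663
Iteration 1: beta = 0.0, y = -1.3183 + 0.0*(-1.3183 + 1.3183) = -1.3183
  grad(y) = -1.5464, v = y - alpha*grad = -1.2158
  prox(v) = soft_thresh(-1.2158, 0.1087) = -1.107
Iteration 2: beta = 0.3333, y = -1.107 + 0.3333*(-1.107 + 1.3183) = -1.0366
  grad(y) = 0.707, v = y - alpha*grad = -1.0835
  prox(v) = soft_thresh(-1.0835, 0.1087) = -0.9748
f(x_2) = 4*(-0.9748)^2 + 9*(-0.9748) + 1.64*|-0.9748| = -3.3736


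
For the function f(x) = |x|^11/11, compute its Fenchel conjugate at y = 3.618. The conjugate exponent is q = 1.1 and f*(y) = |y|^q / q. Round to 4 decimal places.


The conjugate exponent q satisfies 1/p + 1/q = 1.
p = 11, so q = 11/(11 - 1) = 1.1
|y|^q = 3.618^1.1 = 4.1145
f*(3.618) = 4.1145 / 1.1 = 3.7404


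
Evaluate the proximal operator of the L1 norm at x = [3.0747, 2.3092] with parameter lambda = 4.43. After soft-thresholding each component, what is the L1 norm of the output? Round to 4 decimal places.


Soft-thresholding with lambda = 4.43:
prox(3.0747) = sign(3.0747)*max(|3.0747| - 4.43, 0) = 0.0
prox(2.3092) = sign(2.3092)*max(|2.3092| - 4.43, 0) = 0.0
prox(x) = [0.0, 0.0]
||prox(x)||_1 = 0.0 + 0.0 = 0.0


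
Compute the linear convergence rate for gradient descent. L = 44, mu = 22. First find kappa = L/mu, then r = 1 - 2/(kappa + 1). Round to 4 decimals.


Step 1: Compute the condition number.
kappa = L/mu = 44/22 = 2.0
Step 2: Compute the convergence rate.
r = 1 - 2/(kappa + 1) = 1 - 2*mu/(L + mu) = (L - mu)/(L + mu) = 22/66 = 0.3333


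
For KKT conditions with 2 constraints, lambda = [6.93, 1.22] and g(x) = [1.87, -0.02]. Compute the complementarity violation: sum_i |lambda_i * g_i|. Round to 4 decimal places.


KKT complementary slackness check:
lambda_1 * g_1 = 6.93 * 1.87 = 12.9591
lambda_2 * g_2 = 1.22 * -0.02 = -0.0244
Total violation = 12.9591 + 0.0244 = 12.9835


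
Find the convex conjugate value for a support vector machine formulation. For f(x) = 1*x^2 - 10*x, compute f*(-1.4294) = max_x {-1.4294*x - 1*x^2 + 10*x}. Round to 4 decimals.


f*(y) = sup_x {y*x - a*x^2 - b*x} = sup_x {(y-b)*x - a*x^2}
FOC: (y - b) - 2a*x = 0 => x* = (y - b)/(2a)
x* = (-1.4294 + 10)/(2*1) = 4.2853
f*(-1.4294) = (y-b)^2/(4a) = (-1.4294 + 10)^2/(4*1)
= 73.4552/4 = 18.3638


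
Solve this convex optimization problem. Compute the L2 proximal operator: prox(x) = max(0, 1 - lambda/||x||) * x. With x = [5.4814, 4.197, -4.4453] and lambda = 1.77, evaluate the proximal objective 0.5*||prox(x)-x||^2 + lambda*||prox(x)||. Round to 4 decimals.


Step 1: Compute ||x||.
||x|| = 8.211
Step 2: Compute scaling factor.
scale = max(0, 1 - 1.77/8.211) = 0.7844
Step 3: prox(x) = [4.2998, 3.2923, -3.4871]
||prox(x)|| = 6.441
Step 4: Proximal objective.
0.5*||prox-x||^2 = 1.5665
lambda*||prox|| = 11.4006
Total = 12.9671


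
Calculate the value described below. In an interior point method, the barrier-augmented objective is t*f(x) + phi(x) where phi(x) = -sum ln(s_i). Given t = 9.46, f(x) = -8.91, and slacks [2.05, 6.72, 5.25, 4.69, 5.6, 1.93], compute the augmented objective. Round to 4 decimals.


Step 1: Compute log-barrier.
ln values: [0.7178, 1.9051, 1.6582, 1.5454, 1.7228, 0.6575]
phi = -(0.7178 + 1.9051 + 1.6582 + 1.5454 + 1.7228 + 0.6575) = -8.2069
Step 2: Compute augmented objective.
t*f(x) = 9.46*-8.91 = -84.2886
Total = -84.2886 - 8.2069 = -92.4955


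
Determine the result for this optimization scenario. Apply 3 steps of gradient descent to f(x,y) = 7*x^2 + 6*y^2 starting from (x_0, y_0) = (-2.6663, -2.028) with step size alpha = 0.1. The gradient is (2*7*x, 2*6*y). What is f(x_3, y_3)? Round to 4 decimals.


Gradient descent on f(x,y) = 7*x^2 + 6*y^2.
Starting point: (-2.6663, -2.028), alpha = 0.1
Step 1: grad_x = 2*7*-2.6663 = -37.3282, grad_y = 2*6*-2.028 = -24.336
  x_1 = -2.6663 - 0.1*-37.3282 = 1.0665
  y_1 = -2.028 - 0.1*-24.336 = 0.4056
Step 2: grad_x = 2*7*1.0665 = 14.9313, grad_y = 2*6*0.4056 = 4.8672
  x_2 = 1.0665 - 0.1*14.9313 = -0.4266
  y_2 = 0.4056 - 0.1*4.8672 = -0.0811
Step 3: grad_x = 2*7*-0.4266 = -5.9725, grad_y = 2*6*-0.0811 = -0.9734
  x_3 = -0.4266 - 0.1*-5.9725 = 0.1706
  y_3 = -0.0811 - 0.1*-0.9734 = 0.0162
f(0.1706, 0.0162) = 7*0.1706^2 + 6*0.0162^2 = 0.2054


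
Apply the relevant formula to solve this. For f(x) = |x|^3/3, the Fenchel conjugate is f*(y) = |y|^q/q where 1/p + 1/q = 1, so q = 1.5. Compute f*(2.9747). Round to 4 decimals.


The conjugate exponent q satisfies 1/p + 1/q = 1.
p = 3, so q = 3/(3 - 1) = 1.5
|y|^q = 2.9747^1.5 = 5.1306
f*(2.9747) = 5.1306 / 1.5 = 3.4204


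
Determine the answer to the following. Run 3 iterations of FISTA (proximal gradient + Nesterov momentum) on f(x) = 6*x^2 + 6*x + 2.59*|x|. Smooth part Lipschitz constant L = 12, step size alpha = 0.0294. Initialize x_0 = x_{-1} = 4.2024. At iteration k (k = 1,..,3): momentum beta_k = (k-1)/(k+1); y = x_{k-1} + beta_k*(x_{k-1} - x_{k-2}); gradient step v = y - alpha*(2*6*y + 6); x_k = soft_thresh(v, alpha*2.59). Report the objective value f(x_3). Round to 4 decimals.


FISTA on f(x) = 6*x^2 + 6*x + 2.59*|x|
L = 12, alpha = 0.0294
Iteration 1: beta = 0.0, y = 4.2024 + 0.0*(4.2024 - 4.2024) = 4.2024
  grad(y) = 56.4288, v = y - alpha*grad = 2.5434
  prox(v) = soft_thresh(2.5434, 0.0761) = 2.4672
Iteration 2: beta = 0.3333, y = 2.4672 + 0.3333*(2.4672 - 4.2024) = 1.8889
  grad(y) = 28.6664, v = y - alpha*grad = 1.0461
  prox(v) = soft_thresh(1.0461, 0.0761) = 0.9699
Iteration 3: beta = 0.5, y = 0.9699 + 0.5*(0.9699 - 2.4672) = 0.2213
  grad(y) = 8.6552, v = y - alpha*grad = -0.0332
  prox(v) = soft_thresh(-0.0332, 0.0761) = 0.0
f(x_3) = 6*0.0^2 + 6*0.0 + 2.59*|0.0| = 0.0


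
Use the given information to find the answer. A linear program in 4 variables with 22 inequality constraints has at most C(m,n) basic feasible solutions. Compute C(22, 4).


Each vertex corresponds to some choice of n active constraints out of m, so the number of vertices is at most C(m, n) = m! / (n!(m-n)!).
m = 22, n = 4
Numerator: 22 * 21 * 20 * 19
Denominator: 4! = 24
C(22, 4) = 7315
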